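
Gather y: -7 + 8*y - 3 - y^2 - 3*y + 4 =-y^2 + 5*y - 6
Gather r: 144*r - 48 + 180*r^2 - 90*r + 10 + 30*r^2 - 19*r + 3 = 210*r^2 + 35*r - 35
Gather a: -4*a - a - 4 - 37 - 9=-5*a - 50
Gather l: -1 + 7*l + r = 7*l + r - 1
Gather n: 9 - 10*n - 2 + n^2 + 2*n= n^2 - 8*n + 7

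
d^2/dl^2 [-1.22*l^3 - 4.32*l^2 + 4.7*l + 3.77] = -7.32*l - 8.64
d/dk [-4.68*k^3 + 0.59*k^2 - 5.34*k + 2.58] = -14.04*k^2 + 1.18*k - 5.34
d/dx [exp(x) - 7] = exp(x)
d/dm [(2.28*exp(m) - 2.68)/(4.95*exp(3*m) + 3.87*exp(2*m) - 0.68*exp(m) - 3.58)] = (-22.572*exp(3*m) + 30.9744*exp(2*m) + 20.7432*exp(m) - 9.9848)*exp(m)/(24.5025*exp(6*m) + 38.313*exp(5*m) + 8.2449*exp(4*m) - 40.7052*exp(3*m) - 27.2468*exp(2*m) + 4.8688*exp(m) + 12.8164)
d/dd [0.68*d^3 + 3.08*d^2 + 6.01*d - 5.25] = 2.04*d^2 + 6.16*d + 6.01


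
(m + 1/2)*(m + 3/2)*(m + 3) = m^3 + 5*m^2 + 27*m/4 + 9/4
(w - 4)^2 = w^2 - 8*w + 16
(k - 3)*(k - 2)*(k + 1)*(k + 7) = k^4 + 3*k^3 - 27*k^2 + 13*k + 42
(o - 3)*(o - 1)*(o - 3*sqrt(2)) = o^3 - 3*sqrt(2)*o^2 - 4*o^2 + 3*o + 12*sqrt(2)*o - 9*sqrt(2)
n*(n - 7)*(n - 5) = n^3 - 12*n^2 + 35*n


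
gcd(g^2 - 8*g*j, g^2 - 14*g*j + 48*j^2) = g - 8*j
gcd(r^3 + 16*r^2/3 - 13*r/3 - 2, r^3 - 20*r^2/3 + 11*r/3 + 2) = r^2 - 2*r/3 - 1/3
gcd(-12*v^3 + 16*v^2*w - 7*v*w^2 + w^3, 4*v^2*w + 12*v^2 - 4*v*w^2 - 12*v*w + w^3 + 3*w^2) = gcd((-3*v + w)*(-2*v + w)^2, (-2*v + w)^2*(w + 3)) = 4*v^2 - 4*v*w + w^2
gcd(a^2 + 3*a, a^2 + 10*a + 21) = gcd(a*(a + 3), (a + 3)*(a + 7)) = a + 3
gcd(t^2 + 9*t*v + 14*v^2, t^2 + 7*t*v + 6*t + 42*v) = t + 7*v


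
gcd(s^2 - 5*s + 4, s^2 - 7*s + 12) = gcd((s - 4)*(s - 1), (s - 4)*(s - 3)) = s - 4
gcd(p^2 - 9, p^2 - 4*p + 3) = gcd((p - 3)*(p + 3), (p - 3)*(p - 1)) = p - 3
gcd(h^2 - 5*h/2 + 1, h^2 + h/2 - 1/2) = h - 1/2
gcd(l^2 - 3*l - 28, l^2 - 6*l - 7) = l - 7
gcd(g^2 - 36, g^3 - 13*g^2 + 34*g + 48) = g - 6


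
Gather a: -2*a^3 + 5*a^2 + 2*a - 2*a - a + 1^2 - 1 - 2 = -2*a^3 + 5*a^2 - a - 2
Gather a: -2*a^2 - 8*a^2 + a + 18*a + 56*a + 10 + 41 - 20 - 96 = -10*a^2 + 75*a - 65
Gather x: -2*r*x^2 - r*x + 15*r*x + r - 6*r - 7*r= -2*r*x^2 + 14*r*x - 12*r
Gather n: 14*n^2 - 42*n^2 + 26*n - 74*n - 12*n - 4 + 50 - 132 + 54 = -28*n^2 - 60*n - 32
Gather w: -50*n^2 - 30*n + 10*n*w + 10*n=-50*n^2 + 10*n*w - 20*n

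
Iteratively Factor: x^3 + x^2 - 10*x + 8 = (x + 4)*(x^2 - 3*x + 2) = (x - 1)*(x + 4)*(x - 2)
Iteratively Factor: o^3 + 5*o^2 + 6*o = (o + 2)*(o^2 + 3*o) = o*(o + 2)*(o + 3)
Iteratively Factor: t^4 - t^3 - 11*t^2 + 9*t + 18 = (t + 3)*(t^3 - 4*t^2 + t + 6) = (t - 3)*(t + 3)*(t^2 - t - 2) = (t - 3)*(t - 2)*(t + 3)*(t + 1)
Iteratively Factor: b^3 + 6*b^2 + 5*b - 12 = (b + 4)*(b^2 + 2*b - 3) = (b - 1)*(b + 4)*(b + 3)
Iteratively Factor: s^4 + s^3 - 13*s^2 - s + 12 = (s - 3)*(s^3 + 4*s^2 - s - 4) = (s - 3)*(s + 1)*(s^2 + 3*s - 4) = (s - 3)*(s - 1)*(s + 1)*(s + 4)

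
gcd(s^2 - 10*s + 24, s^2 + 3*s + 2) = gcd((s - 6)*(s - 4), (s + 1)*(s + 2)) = 1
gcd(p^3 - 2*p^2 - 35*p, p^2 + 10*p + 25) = p + 5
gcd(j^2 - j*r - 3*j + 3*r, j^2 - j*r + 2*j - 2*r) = -j + r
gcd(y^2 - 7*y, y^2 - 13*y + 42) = y - 7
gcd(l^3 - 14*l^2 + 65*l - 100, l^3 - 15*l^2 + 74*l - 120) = l^2 - 9*l + 20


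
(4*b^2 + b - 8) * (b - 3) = 4*b^3 - 11*b^2 - 11*b + 24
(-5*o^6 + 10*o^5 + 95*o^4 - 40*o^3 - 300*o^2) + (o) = -5*o^6 + 10*o^5 + 95*o^4 - 40*o^3 - 300*o^2 + o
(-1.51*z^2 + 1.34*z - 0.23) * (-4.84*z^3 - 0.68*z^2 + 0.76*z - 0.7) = 7.3084*z^5 - 5.4588*z^4 - 0.9456*z^3 + 2.2318*z^2 - 1.1128*z + 0.161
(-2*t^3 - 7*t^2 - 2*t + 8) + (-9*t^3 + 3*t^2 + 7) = -11*t^3 - 4*t^2 - 2*t + 15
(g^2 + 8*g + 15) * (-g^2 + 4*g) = -g^4 - 4*g^3 + 17*g^2 + 60*g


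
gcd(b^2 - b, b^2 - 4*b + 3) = b - 1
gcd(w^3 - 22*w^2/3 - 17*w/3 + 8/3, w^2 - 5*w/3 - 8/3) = w + 1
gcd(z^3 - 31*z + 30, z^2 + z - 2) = z - 1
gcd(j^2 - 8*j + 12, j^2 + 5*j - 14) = j - 2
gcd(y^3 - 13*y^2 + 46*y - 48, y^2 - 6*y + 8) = y - 2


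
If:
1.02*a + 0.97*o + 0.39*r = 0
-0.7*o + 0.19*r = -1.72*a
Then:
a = -0.191949294828744*r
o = -0.200218267293486*r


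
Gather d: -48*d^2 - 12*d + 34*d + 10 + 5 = -48*d^2 + 22*d + 15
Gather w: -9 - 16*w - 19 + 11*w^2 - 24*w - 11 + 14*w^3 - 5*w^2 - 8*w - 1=14*w^3 + 6*w^2 - 48*w - 40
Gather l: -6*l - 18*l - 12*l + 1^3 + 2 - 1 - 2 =-36*l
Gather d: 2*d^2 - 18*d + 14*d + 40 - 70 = 2*d^2 - 4*d - 30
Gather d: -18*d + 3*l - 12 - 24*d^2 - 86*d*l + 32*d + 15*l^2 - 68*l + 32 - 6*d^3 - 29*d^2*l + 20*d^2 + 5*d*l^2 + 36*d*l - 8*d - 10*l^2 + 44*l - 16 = -6*d^3 + d^2*(-29*l - 4) + d*(5*l^2 - 50*l + 6) + 5*l^2 - 21*l + 4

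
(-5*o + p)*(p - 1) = -5*o*p + 5*o + p^2 - p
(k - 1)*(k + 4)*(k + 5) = k^3 + 8*k^2 + 11*k - 20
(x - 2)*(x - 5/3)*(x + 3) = x^3 - 2*x^2/3 - 23*x/3 + 10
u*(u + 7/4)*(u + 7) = u^3 + 35*u^2/4 + 49*u/4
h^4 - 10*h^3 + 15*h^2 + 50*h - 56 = (h - 7)*(h - 4)*(h - 1)*(h + 2)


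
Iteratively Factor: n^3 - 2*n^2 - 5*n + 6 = (n - 1)*(n^2 - n - 6) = (n - 3)*(n - 1)*(n + 2)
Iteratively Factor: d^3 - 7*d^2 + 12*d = (d - 4)*(d^2 - 3*d) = (d - 4)*(d - 3)*(d)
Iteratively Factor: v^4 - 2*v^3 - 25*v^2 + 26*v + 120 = (v + 4)*(v^3 - 6*v^2 - v + 30) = (v - 3)*(v + 4)*(v^2 - 3*v - 10) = (v - 3)*(v + 2)*(v + 4)*(v - 5)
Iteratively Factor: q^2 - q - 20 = (q - 5)*(q + 4)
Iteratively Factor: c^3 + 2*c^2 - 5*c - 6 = (c - 2)*(c^2 + 4*c + 3) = (c - 2)*(c + 1)*(c + 3)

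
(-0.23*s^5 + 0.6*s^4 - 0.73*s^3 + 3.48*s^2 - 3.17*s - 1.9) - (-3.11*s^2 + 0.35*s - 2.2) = -0.23*s^5 + 0.6*s^4 - 0.73*s^3 + 6.59*s^2 - 3.52*s + 0.3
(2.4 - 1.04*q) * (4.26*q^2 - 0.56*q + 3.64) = -4.4304*q^3 + 10.8064*q^2 - 5.1296*q + 8.736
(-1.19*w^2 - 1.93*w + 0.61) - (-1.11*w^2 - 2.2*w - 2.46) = -0.0799999999999998*w^2 + 0.27*w + 3.07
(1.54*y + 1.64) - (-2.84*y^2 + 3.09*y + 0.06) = 2.84*y^2 - 1.55*y + 1.58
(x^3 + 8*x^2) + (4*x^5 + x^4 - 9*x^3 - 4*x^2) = 4*x^5 + x^4 - 8*x^3 + 4*x^2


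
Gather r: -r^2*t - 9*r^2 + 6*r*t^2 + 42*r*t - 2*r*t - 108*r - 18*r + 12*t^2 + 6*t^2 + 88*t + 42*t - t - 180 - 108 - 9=r^2*(-t - 9) + r*(6*t^2 + 40*t - 126) + 18*t^2 + 129*t - 297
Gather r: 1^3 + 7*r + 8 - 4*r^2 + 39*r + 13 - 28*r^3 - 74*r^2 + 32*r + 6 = -28*r^3 - 78*r^2 + 78*r + 28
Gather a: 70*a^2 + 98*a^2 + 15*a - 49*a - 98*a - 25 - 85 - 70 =168*a^2 - 132*a - 180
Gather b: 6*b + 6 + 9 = 6*b + 15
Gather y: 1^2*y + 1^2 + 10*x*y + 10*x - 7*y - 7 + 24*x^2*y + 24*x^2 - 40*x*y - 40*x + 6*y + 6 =24*x^2 - 30*x + y*(24*x^2 - 30*x)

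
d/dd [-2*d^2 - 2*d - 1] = -4*d - 2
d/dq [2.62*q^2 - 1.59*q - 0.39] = 5.24*q - 1.59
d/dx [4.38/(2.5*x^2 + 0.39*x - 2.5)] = (-21.9*x - 1.7082)/(2.5*x^2 + 0.39*x - 2.5)^2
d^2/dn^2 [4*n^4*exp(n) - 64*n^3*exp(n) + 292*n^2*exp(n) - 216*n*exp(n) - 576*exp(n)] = 4*(n^4 - 8*n^3 - 11*n^2 + 142*n - 106)*exp(n)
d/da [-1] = 0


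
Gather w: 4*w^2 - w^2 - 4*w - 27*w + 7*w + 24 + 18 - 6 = 3*w^2 - 24*w + 36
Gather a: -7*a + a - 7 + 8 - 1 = -6*a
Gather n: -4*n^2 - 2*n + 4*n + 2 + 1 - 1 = -4*n^2 + 2*n + 2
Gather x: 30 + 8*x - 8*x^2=-8*x^2 + 8*x + 30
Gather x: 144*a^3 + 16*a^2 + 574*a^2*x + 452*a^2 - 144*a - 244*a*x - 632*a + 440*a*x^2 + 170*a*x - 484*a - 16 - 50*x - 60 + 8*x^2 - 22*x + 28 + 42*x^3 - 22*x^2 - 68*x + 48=144*a^3 + 468*a^2 - 1260*a + 42*x^3 + x^2*(440*a - 14) + x*(574*a^2 - 74*a - 140)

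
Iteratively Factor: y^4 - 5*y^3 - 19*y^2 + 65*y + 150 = (y - 5)*(y^3 - 19*y - 30) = (y - 5)*(y + 3)*(y^2 - 3*y - 10) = (y - 5)^2*(y + 3)*(y + 2)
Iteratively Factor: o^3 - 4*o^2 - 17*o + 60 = (o + 4)*(o^2 - 8*o + 15) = (o - 3)*(o + 4)*(o - 5)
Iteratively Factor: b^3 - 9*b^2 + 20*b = (b - 4)*(b^2 - 5*b) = b*(b - 4)*(b - 5)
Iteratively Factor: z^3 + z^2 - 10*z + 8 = (z - 1)*(z^2 + 2*z - 8) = (z - 1)*(z + 4)*(z - 2)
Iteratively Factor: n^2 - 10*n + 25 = (n - 5)*(n - 5)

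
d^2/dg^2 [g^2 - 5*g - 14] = 2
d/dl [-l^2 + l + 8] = 1 - 2*l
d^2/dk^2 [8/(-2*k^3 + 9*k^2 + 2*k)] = 16*(3*k*(2*k - 3)*(-2*k^2 + 9*k + 2) + 4*(-3*k^2 + 9*k + 1)^2)/(k^3*(-2*k^2 + 9*k + 2)^3)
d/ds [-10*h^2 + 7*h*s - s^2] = 7*h - 2*s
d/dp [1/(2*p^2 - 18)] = -p/(p^2 - 9)^2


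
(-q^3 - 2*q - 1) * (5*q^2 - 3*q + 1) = -5*q^5 + 3*q^4 - 11*q^3 + q^2 + q - 1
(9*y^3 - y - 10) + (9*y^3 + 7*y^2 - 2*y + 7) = 18*y^3 + 7*y^2 - 3*y - 3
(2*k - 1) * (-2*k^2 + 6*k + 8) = -4*k^3 + 14*k^2 + 10*k - 8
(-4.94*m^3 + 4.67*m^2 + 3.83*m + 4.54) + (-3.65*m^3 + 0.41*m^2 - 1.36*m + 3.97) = -8.59*m^3 + 5.08*m^2 + 2.47*m + 8.51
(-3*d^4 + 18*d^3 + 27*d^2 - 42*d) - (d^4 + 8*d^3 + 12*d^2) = -4*d^4 + 10*d^3 + 15*d^2 - 42*d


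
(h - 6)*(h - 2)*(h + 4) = h^3 - 4*h^2 - 20*h + 48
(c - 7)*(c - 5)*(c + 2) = c^3 - 10*c^2 + 11*c + 70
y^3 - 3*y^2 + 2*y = y*(y - 2)*(y - 1)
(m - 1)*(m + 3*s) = m^2 + 3*m*s - m - 3*s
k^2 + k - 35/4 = (k - 5/2)*(k + 7/2)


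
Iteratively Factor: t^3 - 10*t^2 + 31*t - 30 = (t - 2)*(t^2 - 8*t + 15) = (t - 3)*(t - 2)*(t - 5)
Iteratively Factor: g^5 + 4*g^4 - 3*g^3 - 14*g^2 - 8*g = (g)*(g^4 + 4*g^3 - 3*g^2 - 14*g - 8) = g*(g + 1)*(g^3 + 3*g^2 - 6*g - 8) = g*(g - 2)*(g + 1)*(g^2 + 5*g + 4) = g*(g - 2)*(g + 1)*(g + 4)*(g + 1)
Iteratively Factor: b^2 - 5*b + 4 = (b - 1)*(b - 4)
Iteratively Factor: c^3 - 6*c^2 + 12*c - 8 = (c - 2)*(c^2 - 4*c + 4) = (c - 2)^2*(c - 2)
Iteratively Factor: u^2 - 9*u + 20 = (u - 5)*(u - 4)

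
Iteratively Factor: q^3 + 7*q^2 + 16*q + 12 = (q + 2)*(q^2 + 5*q + 6) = (q + 2)^2*(q + 3)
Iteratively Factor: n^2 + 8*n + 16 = (n + 4)*(n + 4)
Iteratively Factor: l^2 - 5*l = (l - 5)*(l)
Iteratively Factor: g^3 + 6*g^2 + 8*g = (g + 4)*(g^2 + 2*g) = g*(g + 4)*(g + 2)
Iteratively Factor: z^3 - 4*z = (z)*(z^2 - 4) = z*(z + 2)*(z - 2)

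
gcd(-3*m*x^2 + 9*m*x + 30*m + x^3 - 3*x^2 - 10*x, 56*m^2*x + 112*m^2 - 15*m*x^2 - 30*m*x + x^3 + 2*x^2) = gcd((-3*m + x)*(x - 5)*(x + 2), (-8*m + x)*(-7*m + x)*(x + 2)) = x + 2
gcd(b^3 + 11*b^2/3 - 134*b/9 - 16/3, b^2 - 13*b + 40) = 1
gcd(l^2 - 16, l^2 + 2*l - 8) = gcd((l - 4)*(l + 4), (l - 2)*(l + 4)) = l + 4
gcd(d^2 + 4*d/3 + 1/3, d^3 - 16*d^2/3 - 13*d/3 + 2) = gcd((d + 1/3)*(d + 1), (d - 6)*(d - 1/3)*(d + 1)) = d + 1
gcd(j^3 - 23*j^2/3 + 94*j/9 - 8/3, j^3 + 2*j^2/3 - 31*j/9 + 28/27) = j^2 - 5*j/3 + 4/9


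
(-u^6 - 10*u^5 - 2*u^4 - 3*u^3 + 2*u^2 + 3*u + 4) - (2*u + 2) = -u^6 - 10*u^5 - 2*u^4 - 3*u^3 + 2*u^2 + u + 2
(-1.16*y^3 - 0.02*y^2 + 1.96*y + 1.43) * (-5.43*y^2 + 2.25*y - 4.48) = 6.2988*y^5 - 2.5014*y^4 - 5.491*y^3 - 3.2653*y^2 - 5.5633*y - 6.4064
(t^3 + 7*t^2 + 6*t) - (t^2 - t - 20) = t^3 + 6*t^2 + 7*t + 20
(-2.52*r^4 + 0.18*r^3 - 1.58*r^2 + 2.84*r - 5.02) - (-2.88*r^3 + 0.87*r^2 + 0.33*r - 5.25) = -2.52*r^4 + 3.06*r^3 - 2.45*r^2 + 2.51*r + 0.23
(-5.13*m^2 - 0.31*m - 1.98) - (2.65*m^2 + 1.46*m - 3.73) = -7.78*m^2 - 1.77*m + 1.75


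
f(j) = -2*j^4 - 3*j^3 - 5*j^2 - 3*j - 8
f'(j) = -8*j^3 - 9*j^2 - 10*j - 3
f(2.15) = -110.11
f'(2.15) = -145.61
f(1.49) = -43.35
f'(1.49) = -64.34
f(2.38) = -148.08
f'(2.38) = -185.63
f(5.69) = -2836.03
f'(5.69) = -1825.04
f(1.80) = -68.09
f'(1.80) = -96.82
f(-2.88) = -106.76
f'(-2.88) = 142.25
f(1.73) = -61.60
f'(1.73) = -88.66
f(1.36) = -35.72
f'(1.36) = -53.37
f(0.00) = -8.00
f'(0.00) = -3.00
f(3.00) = -305.00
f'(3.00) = -330.00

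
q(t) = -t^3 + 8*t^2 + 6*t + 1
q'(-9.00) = -381.00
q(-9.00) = 1324.00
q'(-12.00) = -618.00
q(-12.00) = 2809.00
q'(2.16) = 26.56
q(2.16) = 41.21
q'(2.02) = 26.08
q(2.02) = 37.52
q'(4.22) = 20.09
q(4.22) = 93.64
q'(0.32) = 10.81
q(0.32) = 3.71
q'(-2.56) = -54.62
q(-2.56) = 54.85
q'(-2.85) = -63.97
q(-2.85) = 72.03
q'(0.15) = 8.33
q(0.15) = 2.08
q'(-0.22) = 2.33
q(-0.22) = 0.08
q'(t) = -3*t^2 + 16*t + 6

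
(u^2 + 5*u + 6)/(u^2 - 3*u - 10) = (u + 3)/(u - 5)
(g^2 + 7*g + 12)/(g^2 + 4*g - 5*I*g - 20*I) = (g + 3)/(g - 5*I)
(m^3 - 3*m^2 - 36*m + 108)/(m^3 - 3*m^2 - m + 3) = (m^2 - 36)/(m^2 - 1)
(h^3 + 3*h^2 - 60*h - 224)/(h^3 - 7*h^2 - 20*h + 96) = (h + 7)/(h - 3)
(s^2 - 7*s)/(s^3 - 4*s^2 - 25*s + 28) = s/(s^2 + 3*s - 4)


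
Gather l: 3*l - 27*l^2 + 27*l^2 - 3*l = 0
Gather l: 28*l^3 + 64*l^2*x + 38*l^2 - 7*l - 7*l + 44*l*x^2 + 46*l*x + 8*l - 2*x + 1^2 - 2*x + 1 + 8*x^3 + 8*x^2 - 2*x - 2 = 28*l^3 + l^2*(64*x + 38) + l*(44*x^2 + 46*x - 6) + 8*x^3 + 8*x^2 - 6*x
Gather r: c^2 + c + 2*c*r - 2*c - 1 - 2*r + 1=c^2 - c + r*(2*c - 2)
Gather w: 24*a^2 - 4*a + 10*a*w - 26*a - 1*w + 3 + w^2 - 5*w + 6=24*a^2 - 30*a + w^2 + w*(10*a - 6) + 9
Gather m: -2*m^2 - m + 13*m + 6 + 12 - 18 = -2*m^2 + 12*m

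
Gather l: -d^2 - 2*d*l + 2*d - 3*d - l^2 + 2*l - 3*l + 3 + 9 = -d^2 - d - l^2 + l*(-2*d - 1) + 12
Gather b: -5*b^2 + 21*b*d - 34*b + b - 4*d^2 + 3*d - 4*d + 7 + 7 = -5*b^2 + b*(21*d - 33) - 4*d^2 - d + 14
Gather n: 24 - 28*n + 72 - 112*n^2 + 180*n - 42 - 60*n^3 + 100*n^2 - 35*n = -60*n^3 - 12*n^2 + 117*n + 54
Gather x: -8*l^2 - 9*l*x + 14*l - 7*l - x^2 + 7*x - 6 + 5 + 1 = -8*l^2 + 7*l - x^2 + x*(7 - 9*l)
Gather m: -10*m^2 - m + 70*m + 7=-10*m^2 + 69*m + 7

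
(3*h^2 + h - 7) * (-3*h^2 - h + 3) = -9*h^4 - 6*h^3 + 29*h^2 + 10*h - 21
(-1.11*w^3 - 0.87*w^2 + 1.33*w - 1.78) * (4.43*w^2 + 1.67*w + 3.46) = -4.9173*w^5 - 5.7078*w^4 + 0.5984*w^3 - 8.6745*w^2 + 1.6292*w - 6.1588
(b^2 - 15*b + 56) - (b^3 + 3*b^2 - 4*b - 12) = -b^3 - 2*b^2 - 11*b + 68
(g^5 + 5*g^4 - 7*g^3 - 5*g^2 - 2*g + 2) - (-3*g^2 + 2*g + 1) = g^5 + 5*g^4 - 7*g^3 - 2*g^2 - 4*g + 1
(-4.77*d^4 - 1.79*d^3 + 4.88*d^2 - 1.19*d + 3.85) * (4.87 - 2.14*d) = 10.2078*d^5 - 19.3993*d^4 - 19.1605*d^3 + 26.3122*d^2 - 14.0343*d + 18.7495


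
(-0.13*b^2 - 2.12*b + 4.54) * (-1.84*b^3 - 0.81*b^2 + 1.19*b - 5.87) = 0.2392*b^5 + 4.0061*b^4 - 6.7911*b^3 - 5.4371*b^2 + 17.847*b - 26.6498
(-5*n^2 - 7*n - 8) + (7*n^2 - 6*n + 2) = 2*n^2 - 13*n - 6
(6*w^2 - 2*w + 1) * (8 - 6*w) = -36*w^3 + 60*w^2 - 22*w + 8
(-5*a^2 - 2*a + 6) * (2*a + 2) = -10*a^3 - 14*a^2 + 8*a + 12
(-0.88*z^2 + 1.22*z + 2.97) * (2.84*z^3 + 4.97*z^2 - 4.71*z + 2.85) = -2.4992*z^5 - 0.9088*z^4 + 18.643*z^3 + 6.5067*z^2 - 10.5117*z + 8.4645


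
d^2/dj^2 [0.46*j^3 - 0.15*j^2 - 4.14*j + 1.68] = 2.76*j - 0.3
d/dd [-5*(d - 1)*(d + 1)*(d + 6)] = -15*d^2 - 60*d + 5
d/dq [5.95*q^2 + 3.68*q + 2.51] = 11.9*q + 3.68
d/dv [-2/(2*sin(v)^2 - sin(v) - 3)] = 2*(4*sin(v) - 1)*cos(v)/(sin(v) + cos(2*v) + 2)^2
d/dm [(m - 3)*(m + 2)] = 2*m - 1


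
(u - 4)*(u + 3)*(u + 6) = u^3 + 5*u^2 - 18*u - 72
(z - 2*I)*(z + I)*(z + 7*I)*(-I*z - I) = -I*z^4 + 6*z^3 - I*z^3 + 6*z^2 - 9*I*z^2 + 14*z - 9*I*z + 14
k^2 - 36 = (k - 6)*(k + 6)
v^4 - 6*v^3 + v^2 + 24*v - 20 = (v - 5)*(v - 2)*(v - 1)*(v + 2)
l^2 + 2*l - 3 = (l - 1)*(l + 3)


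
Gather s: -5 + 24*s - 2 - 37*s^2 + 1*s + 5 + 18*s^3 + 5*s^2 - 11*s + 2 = 18*s^3 - 32*s^2 + 14*s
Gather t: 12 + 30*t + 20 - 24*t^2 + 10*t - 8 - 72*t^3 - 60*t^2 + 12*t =-72*t^3 - 84*t^2 + 52*t + 24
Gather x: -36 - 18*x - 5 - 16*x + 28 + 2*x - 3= -32*x - 16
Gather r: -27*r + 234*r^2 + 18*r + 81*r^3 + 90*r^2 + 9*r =81*r^3 + 324*r^2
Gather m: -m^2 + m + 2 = -m^2 + m + 2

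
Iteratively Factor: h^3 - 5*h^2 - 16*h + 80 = (h - 5)*(h^2 - 16) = (h - 5)*(h + 4)*(h - 4)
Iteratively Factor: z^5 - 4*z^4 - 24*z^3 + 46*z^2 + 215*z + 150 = (z + 3)*(z^4 - 7*z^3 - 3*z^2 + 55*z + 50) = (z + 2)*(z + 3)*(z^3 - 9*z^2 + 15*z + 25) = (z - 5)*(z + 2)*(z + 3)*(z^2 - 4*z - 5) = (z - 5)*(z + 1)*(z + 2)*(z + 3)*(z - 5)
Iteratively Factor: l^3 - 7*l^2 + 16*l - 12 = (l - 2)*(l^2 - 5*l + 6) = (l - 3)*(l - 2)*(l - 2)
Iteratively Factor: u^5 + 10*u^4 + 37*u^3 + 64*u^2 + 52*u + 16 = (u + 4)*(u^4 + 6*u^3 + 13*u^2 + 12*u + 4) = (u + 2)*(u + 4)*(u^3 + 4*u^2 + 5*u + 2) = (u + 1)*(u + 2)*(u + 4)*(u^2 + 3*u + 2) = (u + 1)^2*(u + 2)*(u + 4)*(u + 2)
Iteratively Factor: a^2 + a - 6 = (a + 3)*(a - 2)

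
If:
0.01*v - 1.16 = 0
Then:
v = 116.00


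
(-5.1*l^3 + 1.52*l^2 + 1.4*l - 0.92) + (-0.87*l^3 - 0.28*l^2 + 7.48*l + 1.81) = -5.97*l^3 + 1.24*l^2 + 8.88*l + 0.89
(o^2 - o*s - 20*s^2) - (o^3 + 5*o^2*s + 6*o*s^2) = -o^3 - 5*o^2*s + o^2 - 6*o*s^2 - o*s - 20*s^2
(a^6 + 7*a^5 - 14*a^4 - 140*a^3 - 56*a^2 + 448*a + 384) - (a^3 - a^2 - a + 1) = a^6 + 7*a^5 - 14*a^4 - 141*a^3 - 55*a^2 + 449*a + 383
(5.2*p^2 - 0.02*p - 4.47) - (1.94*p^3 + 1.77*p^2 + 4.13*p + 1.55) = -1.94*p^3 + 3.43*p^2 - 4.15*p - 6.02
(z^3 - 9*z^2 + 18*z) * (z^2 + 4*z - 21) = z^5 - 5*z^4 - 39*z^3 + 261*z^2 - 378*z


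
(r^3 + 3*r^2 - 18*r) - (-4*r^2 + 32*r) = r^3 + 7*r^2 - 50*r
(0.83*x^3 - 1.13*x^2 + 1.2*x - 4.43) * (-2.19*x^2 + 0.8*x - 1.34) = -1.8177*x^5 + 3.1387*x^4 - 4.6442*x^3 + 12.1759*x^2 - 5.152*x + 5.9362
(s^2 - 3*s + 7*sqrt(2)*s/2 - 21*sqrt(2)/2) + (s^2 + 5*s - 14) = 2*s^2 + 2*s + 7*sqrt(2)*s/2 - 21*sqrt(2)/2 - 14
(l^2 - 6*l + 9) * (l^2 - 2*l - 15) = l^4 - 8*l^3 + 6*l^2 + 72*l - 135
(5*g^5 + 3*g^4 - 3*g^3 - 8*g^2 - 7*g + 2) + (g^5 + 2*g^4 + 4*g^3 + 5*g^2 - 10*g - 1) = 6*g^5 + 5*g^4 + g^3 - 3*g^2 - 17*g + 1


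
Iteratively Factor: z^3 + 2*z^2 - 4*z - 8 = (z + 2)*(z^2 - 4) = (z - 2)*(z + 2)*(z + 2)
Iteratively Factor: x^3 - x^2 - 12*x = (x - 4)*(x^2 + 3*x) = (x - 4)*(x + 3)*(x)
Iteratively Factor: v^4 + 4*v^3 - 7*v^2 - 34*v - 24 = (v - 3)*(v^3 + 7*v^2 + 14*v + 8) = (v - 3)*(v + 2)*(v^2 + 5*v + 4) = (v - 3)*(v + 1)*(v + 2)*(v + 4)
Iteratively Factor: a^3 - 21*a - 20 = (a + 4)*(a^2 - 4*a - 5) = (a - 5)*(a + 4)*(a + 1)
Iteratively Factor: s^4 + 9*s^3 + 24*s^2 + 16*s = (s + 1)*(s^3 + 8*s^2 + 16*s) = (s + 1)*(s + 4)*(s^2 + 4*s) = s*(s + 1)*(s + 4)*(s + 4)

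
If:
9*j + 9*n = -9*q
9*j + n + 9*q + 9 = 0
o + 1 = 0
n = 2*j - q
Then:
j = 0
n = 9/8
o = -1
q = -9/8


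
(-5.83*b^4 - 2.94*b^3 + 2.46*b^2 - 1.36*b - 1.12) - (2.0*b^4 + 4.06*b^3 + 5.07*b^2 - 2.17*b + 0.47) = -7.83*b^4 - 7.0*b^3 - 2.61*b^2 + 0.81*b - 1.59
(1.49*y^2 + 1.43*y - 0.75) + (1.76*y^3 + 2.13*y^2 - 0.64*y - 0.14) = 1.76*y^3 + 3.62*y^2 + 0.79*y - 0.89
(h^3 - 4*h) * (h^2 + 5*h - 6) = h^5 + 5*h^4 - 10*h^3 - 20*h^2 + 24*h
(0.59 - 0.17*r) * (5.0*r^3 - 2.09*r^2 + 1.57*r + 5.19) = -0.85*r^4 + 3.3053*r^3 - 1.5*r^2 + 0.0439999999999999*r + 3.0621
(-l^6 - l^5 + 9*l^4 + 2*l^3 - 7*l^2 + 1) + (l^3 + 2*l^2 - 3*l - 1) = -l^6 - l^5 + 9*l^4 + 3*l^3 - 5*l^2 - 3*l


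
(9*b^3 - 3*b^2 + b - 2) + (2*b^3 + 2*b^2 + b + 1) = 11*b^3 - b^2 + 2*b - 1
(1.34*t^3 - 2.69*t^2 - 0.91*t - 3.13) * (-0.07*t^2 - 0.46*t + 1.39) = -0.0938*t^5 - 0.4281*t^4 + 3.1637*t^3 - 3.1014*t^2 + 0.1749*t - 4.3507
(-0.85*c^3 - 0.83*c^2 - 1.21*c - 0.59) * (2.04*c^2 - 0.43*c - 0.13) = -1.734*c^5 - 1.3277*c^4 - 2.001*c^3 - 0.5754*c^2 + 0.411*c + 0.0767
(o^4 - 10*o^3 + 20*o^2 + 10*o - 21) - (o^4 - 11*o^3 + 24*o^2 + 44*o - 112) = o^3 - 4*o^2 - 34*o + 91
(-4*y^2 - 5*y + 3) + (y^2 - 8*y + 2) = -3*y^2 - 13*y + 5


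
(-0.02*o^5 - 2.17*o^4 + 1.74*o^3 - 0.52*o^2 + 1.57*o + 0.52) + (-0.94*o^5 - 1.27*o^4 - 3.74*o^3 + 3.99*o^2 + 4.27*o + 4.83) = -0.96*o^5 - 3.44*o^4 - 2.0*o^3 + 3.47*o^2 + 5.84*o + 5.35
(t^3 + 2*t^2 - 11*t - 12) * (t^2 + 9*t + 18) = t^5 + 11*t^4 + 25*t^3 - 75*t^2 - 306*t - 216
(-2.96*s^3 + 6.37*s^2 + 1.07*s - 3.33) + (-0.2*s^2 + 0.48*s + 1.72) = -2.96*s^3 + 6.17*s^2 + 1.55*s - 1.61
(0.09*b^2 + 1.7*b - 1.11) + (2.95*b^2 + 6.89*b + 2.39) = 3.04*b^2 + 8.59*b + 1.28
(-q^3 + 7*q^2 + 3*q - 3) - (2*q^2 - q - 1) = -q^3 + 5*q^2 + 4*q - 2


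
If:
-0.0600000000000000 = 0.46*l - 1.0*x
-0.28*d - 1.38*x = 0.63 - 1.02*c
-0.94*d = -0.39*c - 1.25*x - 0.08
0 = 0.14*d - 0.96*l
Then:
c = 0.92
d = 0.60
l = 0.09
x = 0.10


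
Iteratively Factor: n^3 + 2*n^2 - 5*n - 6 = (n + 3)*(n^2 - n - 2) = (n - 2)*(n + 3)*(n + 1)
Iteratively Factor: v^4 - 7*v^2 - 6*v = (v)*(v^3 - 7*v - 6) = v*(v + 2)*(v^2 - 2*v - 3) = v*(v - 3)*(v + 2)*(v + 1)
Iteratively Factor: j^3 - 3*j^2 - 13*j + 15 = (j - 1)*(j^2 - 2*j - 15) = (j - 1)*(j + 3)*(j - 5)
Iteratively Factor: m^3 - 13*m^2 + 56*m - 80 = (m - 4)*(m^2 - 9*m + 20) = (m - 4)^2*(m - 5)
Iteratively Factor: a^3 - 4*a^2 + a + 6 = (a + 1)*(a^2 - 5*a + 6) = (a - 2)*(a + 1)*(a - 3)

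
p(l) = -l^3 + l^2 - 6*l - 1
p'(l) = -3*l^2 + 2*l - 6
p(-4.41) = 130.67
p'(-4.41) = -73.16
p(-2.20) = 27.69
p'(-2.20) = -24.92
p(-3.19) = 60.78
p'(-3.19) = -42.91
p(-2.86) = 47.73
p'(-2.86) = -36.26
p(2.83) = -32.64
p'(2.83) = -24.37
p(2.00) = -17.00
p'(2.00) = -14.00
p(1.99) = -16.86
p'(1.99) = -13.90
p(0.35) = -3.02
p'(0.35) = -5.67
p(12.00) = -1657.00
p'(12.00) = -414.00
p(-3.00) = 53.00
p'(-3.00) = -39.00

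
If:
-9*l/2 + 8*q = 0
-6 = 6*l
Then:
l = -1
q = -9/16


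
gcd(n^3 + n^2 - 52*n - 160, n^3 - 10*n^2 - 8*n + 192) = n^2 - 4*n - 32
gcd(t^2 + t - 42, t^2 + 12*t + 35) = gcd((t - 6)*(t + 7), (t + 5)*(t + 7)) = t + 7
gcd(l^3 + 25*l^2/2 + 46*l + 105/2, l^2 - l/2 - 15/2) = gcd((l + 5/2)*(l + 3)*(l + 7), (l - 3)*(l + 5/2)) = l + 5/2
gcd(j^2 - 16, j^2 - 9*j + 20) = j - 4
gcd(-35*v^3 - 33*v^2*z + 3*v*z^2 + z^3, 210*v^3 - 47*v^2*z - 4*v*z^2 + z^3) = -35*v^2 + 2*v*z + z^2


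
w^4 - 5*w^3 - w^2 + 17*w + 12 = (w - 4)*(w - 3)*(w + 1)^2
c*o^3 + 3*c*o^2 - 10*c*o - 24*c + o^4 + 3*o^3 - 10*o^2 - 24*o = (c + o)*(o - 3)*(o + 2)*(o + 4)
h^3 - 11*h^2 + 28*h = h*(h - 7)*(h - 4)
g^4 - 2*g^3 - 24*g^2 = g^2*(g - 6)*(g + 4)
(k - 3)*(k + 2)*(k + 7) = k^3 + 6*k^2 - 13*k - 42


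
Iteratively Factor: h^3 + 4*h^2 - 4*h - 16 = (h + 2)*(h^2 + 2*h - 8) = (h - 2)*(h + 2)*(h + 4)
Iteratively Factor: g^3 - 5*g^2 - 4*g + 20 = (g - 2)*(g^2 - 3*g - 10) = (g - 2)*(g + 2)*(g - 5)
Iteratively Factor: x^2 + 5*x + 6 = (x + 2)*(x + 3)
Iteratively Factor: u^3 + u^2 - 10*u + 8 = (u - 1)*(u^2 + 2*u - 8) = (u - 2)*(u - 1)*(u + 4)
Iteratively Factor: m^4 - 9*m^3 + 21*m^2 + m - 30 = (m - 2)*(m^3 - 7*m^2 + 7*m + 15) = (m - 5)*(m - 2)*(m^2 - 2*m - 3) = (m - 5)*(m - 2)*(m + 1)*(m - 3)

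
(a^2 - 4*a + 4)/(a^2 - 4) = (a - 2)/(a + 2)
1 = 1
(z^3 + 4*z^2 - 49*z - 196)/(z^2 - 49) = z + 4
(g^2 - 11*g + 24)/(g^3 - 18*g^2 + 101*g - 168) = 1/(g - 7)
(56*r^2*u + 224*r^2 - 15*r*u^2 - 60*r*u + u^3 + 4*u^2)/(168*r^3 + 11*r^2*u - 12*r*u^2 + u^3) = (u + 4)/(3*r + u)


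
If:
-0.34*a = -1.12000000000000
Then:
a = 3.29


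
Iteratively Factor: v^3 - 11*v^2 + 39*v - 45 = (v - 5)*(v^2 - 6*v + 9) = (v - 5)*(v - 3)*(v - 3)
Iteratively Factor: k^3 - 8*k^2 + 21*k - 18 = (k - 3)*(k^2 - 5*k + 6) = (k - 3)^2*(k - 2)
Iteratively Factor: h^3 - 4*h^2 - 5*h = (h)*(h^2 - 4*h - 5) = h*(h - 5)*(h + 1)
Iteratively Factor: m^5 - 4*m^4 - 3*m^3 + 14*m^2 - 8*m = (m)*(m^4 - 4*m^3 - 3*m^2 + 14*m - 8) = m*(m - 4)*(m^3 - 3*m + 2) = m*(m - 4)*(m - 1)*(m^2 + m - 2) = m*(m - 4)*(m - 1)*(m + 2)*(m - 1)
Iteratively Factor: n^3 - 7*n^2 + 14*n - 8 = (n - 2)*(n^2 - 5*n + 4) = (n - 2)*(n - 1)*(n - 4)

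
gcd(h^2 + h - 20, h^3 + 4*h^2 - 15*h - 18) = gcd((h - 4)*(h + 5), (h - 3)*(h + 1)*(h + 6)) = 1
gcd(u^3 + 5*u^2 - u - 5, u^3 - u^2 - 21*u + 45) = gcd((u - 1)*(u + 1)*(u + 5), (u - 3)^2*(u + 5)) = u + 5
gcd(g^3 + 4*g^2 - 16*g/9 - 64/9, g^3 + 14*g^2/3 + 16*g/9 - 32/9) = g^2 + 16*g/3 + 16/3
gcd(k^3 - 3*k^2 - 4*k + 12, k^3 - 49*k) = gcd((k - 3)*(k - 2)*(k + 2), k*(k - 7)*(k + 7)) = 1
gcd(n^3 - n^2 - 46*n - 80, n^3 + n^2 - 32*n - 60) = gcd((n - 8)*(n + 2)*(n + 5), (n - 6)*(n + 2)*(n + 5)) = n^2 + 7*n + 10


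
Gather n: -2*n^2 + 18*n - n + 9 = -2*n^2 + 17*n + 9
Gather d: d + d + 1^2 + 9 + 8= 2*d + 18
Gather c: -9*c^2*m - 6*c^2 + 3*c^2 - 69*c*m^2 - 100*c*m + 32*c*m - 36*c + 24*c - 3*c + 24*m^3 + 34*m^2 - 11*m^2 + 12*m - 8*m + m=c^2*(-9*m - 3) + c*(-69*m^2 - 68*m - 15) + 24*m^3 + 23*m^2 + 5*m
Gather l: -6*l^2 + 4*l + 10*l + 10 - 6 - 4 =-6*l^2 + 14*l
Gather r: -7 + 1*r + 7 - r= 0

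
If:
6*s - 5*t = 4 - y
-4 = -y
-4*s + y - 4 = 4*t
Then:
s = 0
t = 0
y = 4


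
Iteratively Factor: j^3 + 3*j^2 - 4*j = (j)*(j^2 + 3*j - 4) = j*(j - 1)*(j + 4)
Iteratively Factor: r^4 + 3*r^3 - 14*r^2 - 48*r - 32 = (r + 1)*(r^3 + 2*r^2 - 16*r - 32) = (r - 4)*(r + 1)*(r^2 + 6*r + 8) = (r - 4)*(r + 1)*(r + 4)*(r + 2)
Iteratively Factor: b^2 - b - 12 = (b + 3)*(b - 4)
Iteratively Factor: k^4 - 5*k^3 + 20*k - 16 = (k - 2)*(k^3 - 3*k^2 - 6*k + 8) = (k - 2)*(k + 2)*(k^2 - 5*k + 4) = (k - 4)*(k - 2)*(k + 2)*(k - 1)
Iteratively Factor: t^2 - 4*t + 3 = (t - 1)*(t - 3)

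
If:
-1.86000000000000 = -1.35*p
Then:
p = 1.38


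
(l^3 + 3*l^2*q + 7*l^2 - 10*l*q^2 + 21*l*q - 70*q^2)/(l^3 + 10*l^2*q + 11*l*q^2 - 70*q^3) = (l + 7)/(l + 7*q)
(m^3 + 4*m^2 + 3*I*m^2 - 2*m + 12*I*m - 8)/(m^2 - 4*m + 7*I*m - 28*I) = (m^3 + m^2*(4 + 3*I) + m*(-2 + 12*I) - 8)/(m^2 + m*(-4 + 7*I) - 28*I)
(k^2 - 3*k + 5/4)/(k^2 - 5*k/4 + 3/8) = 2*(2*k - 5)/(4*k - 3)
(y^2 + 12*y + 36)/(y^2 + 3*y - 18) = (y + 6)/(y - 3)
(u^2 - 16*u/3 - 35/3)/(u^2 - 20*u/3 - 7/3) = (3*u + 5)/(3*u + 1)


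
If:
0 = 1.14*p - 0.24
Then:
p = 0.21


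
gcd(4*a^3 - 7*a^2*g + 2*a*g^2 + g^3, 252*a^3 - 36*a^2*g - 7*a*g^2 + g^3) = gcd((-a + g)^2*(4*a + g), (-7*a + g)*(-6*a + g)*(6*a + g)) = 1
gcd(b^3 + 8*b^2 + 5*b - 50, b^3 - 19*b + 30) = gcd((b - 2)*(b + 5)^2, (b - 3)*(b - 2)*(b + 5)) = b^2 + 3*b - 10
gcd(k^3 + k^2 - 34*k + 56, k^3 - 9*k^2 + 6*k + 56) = k - 4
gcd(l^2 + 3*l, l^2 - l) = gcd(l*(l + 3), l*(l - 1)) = l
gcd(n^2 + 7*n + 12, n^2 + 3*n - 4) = n + 4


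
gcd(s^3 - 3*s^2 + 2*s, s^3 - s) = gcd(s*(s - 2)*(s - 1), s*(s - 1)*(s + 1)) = s^2 - s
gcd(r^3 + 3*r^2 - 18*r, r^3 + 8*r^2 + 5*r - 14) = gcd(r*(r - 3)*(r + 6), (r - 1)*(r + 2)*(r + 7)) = 1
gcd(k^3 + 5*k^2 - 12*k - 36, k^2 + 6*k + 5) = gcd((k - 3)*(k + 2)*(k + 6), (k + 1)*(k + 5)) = 1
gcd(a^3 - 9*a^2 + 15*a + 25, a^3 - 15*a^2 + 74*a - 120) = a - 5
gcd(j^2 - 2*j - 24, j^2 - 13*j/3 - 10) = j - 6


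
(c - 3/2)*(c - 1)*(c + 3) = c^3 + c^2/2 - 6*c + 9/2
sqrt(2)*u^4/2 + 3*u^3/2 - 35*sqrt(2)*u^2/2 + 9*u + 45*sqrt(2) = (u - 3*sqrt(2))*(u - 3*sqrt(2)/2)*(u + 5*sqrt(2))*(sqrt(2)*u/2 + 1)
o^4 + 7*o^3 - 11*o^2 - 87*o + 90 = (o - 3)*(o - 1)*(o + 5)*(o + 6)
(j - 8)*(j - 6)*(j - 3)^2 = j^4 - 20*j^3 + 141*j^2 - 414*j + 432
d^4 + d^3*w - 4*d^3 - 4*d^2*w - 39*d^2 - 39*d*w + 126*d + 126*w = (d - 7)*(d - 3)*(d + 6)*(d + w)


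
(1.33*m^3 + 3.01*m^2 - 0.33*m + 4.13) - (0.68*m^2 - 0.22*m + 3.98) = 1.33*m^3 + 2.33*m^2 - 0.11*m + 0.15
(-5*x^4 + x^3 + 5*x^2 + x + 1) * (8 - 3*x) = 15*x^5 - 43*x^4 - 7*x^3 + 37*x^2 + 5*x + 8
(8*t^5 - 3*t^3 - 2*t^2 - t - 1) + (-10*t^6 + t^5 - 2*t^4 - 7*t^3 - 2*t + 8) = -10*t^6 + 9*t^5 - 2*t^4 - 10*t^3 - 2*t^2 - 3*t + 7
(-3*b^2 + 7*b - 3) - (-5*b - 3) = -3*b^2 + 12*b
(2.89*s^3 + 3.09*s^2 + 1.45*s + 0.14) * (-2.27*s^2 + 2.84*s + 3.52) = -6.5603*s^5 + 1.1933*s^4 + 15.6569*s^3 + 14.677*s^2 + 5.5016*s + 0.4928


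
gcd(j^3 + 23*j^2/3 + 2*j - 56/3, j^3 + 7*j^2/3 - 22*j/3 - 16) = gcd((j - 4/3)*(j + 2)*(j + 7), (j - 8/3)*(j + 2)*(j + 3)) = j + 2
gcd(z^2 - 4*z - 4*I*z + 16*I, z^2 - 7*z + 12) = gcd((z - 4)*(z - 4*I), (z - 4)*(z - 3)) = z - 4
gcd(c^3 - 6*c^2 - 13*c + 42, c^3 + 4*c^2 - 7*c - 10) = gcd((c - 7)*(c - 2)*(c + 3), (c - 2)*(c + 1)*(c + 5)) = c - 2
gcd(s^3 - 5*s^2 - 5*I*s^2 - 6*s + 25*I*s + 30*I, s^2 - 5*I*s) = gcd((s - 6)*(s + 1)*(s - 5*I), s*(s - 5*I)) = s - 5*I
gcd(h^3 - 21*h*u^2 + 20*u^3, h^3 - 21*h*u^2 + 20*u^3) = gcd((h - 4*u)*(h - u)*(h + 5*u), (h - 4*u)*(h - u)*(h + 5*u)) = h^3 - 21*h*u^2 + 20*u^3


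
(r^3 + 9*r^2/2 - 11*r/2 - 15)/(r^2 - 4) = (2*r^2 + 13*r + 15)/(2*(r + 2))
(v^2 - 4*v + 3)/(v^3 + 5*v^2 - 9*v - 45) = (v - 1)/(v^2 + 8*v + 15)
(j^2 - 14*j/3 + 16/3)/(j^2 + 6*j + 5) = (3*j^2 - 14*j + 16)/(3*(j^2 + 6*j + 5))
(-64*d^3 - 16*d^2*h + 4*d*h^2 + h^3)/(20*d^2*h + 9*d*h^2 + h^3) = (-16*d^2 + h^2)/(h*(5*d + h))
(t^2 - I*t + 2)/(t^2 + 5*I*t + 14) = (t + I)/(t + 7*I)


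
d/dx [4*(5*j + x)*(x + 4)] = 20*j + 8*x + 16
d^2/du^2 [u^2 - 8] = 2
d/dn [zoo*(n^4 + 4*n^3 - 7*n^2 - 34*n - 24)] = zoo*(n^3 + n^2 + n + 1)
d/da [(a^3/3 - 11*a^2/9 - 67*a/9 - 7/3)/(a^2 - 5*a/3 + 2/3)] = (9*a^4 - 30*a^3 + 274*a^2 + 82*a - 239)/(3*(9*a^4 - 30*a^3 + 37*a^2 - 20*a + 4))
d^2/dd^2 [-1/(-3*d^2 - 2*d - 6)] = 2*(-9*d^2 - 6*d + 4*(3*d + 1)^2 - 18)/(3*d^2 + 2*d + 6)^3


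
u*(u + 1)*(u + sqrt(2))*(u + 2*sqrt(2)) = u^4 + u^3 + 3*sqrt(2)*u^3 + 4*u^2 + 3*sqrt(2)*u^2 + 4*u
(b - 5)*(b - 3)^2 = b^3 - 11*b^2 + 39*b - 45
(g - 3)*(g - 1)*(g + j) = g^3 + g^2*j - 4*g^2 - 4*g*j + 3*g + 3*j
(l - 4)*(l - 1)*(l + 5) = l^3 - 21*l + 20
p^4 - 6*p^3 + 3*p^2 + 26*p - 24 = (p - 4)*(p - 3)*(p - 1)*(p + 2)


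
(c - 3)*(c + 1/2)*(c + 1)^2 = c^4 - c^3/2 - 11*c^2/2 - 11*c/2 - 3/2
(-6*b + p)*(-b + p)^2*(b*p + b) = -6*b^4*p - 6*b^4 + 13*b^3*p^2 + 13*b^3*p - 8*b^2*p^3 - 8*b^2*p^2 + b*p^4 + b*p^3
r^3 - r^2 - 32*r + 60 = (r - 5)*(r - 2)*(r + 6)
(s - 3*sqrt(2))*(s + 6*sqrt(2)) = s^2 + 3*sqrt(2)*s - 36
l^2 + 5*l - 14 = (l - 2)*(l + 7)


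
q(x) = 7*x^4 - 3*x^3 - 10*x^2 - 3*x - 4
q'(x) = 28*x^3 - 9*x^2 - 20*x - 3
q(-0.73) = -3.98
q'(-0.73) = -4.09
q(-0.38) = -3.99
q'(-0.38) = 1.76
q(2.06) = 47.22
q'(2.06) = 162.38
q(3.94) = 1332.33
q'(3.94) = 1491.05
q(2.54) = 166.06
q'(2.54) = 346.97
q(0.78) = -11.26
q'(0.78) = -10.79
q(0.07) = -4.26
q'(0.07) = -4.43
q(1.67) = 3.57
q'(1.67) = 68.91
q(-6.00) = 9374.00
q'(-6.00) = -6255.00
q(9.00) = 42899.00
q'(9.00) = 19500.00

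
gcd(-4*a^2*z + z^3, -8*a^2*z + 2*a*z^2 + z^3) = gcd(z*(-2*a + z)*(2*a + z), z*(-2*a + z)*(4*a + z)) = -2*a*z + z^2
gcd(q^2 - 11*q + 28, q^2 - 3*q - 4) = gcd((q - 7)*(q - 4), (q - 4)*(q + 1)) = q - 4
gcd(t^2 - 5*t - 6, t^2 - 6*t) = t - 6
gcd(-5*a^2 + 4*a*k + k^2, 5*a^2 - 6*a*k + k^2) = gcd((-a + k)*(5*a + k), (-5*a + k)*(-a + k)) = a - k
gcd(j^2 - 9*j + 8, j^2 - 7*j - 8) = j - 8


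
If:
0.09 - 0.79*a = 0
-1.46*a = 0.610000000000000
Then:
No Solution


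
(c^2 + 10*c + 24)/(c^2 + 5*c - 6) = (c + 4)/(c - 1)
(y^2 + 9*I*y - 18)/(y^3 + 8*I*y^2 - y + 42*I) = (y + 6*I)/(y^2 + 5*I*y + 14)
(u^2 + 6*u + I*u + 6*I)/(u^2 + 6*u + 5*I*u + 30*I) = (u + I)/(u + 5*I)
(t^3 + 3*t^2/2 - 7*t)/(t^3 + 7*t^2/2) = (t - 2)/t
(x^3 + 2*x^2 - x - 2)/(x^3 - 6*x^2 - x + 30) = (x^2 - 1)/(x^2 - 8*x + 15)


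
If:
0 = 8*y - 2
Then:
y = 1/4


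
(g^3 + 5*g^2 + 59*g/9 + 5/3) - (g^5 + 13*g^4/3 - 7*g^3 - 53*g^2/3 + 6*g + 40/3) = -g^5 - 13*g^4/3 + 8*g^3 + 68*g^2/3 + 5*g/9 - 35/3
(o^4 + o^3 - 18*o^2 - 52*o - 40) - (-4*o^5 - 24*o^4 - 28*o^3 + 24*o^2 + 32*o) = 4*o^5 + 25*o^4 + 29*o^3 - 42*o^2 - 84*o - 40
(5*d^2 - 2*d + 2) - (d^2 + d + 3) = 4*d^2 - 3*d - 1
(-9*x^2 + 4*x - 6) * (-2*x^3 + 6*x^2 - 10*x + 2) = 18*x^5 - 62*x^4 + 126*x^3 - 94*x^2 + 68*x - 12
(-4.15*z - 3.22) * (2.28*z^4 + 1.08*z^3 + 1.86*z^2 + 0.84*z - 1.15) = -9.462*z^5 - 11.8236*z^4 - 11.1966*z^3 - 9.4752*z^2 + 2.0677*z + 3.703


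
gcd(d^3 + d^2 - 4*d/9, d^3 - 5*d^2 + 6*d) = d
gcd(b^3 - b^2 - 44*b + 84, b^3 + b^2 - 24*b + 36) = b - 2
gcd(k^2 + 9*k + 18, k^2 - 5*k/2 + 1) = 1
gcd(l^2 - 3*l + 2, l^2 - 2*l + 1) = l - 1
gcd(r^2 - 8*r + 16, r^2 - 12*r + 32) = r - 4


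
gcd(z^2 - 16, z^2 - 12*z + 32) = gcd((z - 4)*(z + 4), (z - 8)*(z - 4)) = z - 4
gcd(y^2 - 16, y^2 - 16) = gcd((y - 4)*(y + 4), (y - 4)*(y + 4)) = y^2 - 16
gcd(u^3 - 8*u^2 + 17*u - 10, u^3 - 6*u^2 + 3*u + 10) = u^2 - 7*u + 10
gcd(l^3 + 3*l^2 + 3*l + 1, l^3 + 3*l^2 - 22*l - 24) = l + 1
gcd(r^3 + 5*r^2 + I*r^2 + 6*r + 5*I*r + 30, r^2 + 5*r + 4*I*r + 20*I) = r + 5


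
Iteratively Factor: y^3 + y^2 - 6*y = (y)*(y^2 + y - 6) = y*(y + 3)*(y - 2)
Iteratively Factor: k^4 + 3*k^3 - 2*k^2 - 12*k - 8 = (k - 2)*(k^3 + 5*k^2 + 8*k + 4) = (k - 2)*(k + 2)*(k^2 + 3*k + 2) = (k - 2)*(k + 2)^2*(k + 1)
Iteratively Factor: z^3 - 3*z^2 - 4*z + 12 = (z - 2)*(z^2 - z - 6) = (z - 2)*(z + 2)*(z - 3)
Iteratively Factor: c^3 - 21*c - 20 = (c + 4)*(c^2 - 4*c - 5) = (c + 1)*(c + 4)*(c - 5)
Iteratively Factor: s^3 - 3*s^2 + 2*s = (s - 1)*(s^2 - 2*s) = s*(s - 1)*(s - 2)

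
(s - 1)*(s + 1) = s^2 - 1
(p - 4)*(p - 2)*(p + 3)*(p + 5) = p^4 + 2*p^3 - 25*p^2 - 26*p + 120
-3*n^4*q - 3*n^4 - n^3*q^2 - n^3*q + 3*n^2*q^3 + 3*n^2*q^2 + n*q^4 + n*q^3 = (-n + q)*(n + q)*(3*n + q)*(n*q + n)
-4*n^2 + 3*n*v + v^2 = (-n + v)*(4*n + v)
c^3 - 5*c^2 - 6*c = c*(c - 6)*(c + 1)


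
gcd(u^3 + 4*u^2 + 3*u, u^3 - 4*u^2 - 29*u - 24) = u^2 + 4*u + 3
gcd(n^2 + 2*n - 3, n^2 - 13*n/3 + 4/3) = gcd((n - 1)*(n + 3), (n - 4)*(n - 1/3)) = 1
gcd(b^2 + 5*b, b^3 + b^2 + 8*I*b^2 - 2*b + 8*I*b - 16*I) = 1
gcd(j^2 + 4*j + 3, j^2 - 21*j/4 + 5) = 1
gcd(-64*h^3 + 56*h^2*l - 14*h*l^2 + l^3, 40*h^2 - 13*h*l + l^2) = 8*h - l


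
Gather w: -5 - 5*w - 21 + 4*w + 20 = -w - 6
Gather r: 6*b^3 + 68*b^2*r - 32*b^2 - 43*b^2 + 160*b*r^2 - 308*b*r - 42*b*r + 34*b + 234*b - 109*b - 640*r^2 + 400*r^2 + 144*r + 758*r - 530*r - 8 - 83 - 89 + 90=6*b^3 - 75*b^2 + 159*b + r^2*(160*b - 240) + r*(68*b^2 - 350*b + 372) - 90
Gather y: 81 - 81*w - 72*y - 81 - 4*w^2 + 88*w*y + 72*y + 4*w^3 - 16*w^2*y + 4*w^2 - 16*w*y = 4*w^3 - 81*w + y*(-16*w^2 + 72*w)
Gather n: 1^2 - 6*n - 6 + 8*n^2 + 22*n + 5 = 8*n^2 + 16*n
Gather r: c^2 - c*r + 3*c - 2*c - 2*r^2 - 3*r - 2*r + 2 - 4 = c^2 + c - 2*r^2 + r*(-c - 5) - 2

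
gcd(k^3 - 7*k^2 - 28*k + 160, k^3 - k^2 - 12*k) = k - 4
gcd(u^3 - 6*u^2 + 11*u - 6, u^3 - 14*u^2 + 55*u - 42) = u - 1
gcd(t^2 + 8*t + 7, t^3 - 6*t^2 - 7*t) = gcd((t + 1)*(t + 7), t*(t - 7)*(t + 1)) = t + 1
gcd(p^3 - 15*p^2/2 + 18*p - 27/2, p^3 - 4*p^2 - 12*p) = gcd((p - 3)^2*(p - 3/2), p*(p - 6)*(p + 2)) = 1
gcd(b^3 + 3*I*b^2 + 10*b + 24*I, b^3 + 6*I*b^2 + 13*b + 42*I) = b^2 - I*b + 6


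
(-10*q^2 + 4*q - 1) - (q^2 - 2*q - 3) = -11*q^2 + 6*q + 2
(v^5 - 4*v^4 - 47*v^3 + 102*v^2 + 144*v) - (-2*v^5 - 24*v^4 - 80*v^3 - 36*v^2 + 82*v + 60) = 3*v^5 + 20*v^4 + 33*v^3 + 138*v^2 + 62*v - 60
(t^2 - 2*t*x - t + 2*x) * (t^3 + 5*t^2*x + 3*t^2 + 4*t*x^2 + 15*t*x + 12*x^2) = t^5 + 3*t^4*x + 2*t^4 - 6*t^3*x^2 + 6*t^3*x - 3*t^3 - 8*t^2*x^3 - 12*t^2*x^2 - 9*t^2*x - 16*t*x^3 + 18*t*x^2 + 24*x^3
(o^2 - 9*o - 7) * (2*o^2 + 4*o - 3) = 2*o^4 - 14*o^3 - 53*o^2 - o + 21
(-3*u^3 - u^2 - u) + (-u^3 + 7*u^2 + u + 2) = -4*u^3 + 6*u^2 + 2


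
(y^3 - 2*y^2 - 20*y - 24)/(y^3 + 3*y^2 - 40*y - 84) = (y + 2)/(y + 7)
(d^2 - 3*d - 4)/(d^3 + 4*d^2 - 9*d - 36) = (d^2 - 3*d - 4)/(d^3 + 4*d^2 - 9*d - 36)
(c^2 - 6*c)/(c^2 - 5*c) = (c - 6)/(c - 5)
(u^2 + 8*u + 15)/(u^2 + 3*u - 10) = (u + 3)/(u - 2)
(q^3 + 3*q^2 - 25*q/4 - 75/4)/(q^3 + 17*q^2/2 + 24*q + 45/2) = (q - 5/2)/(q + 3)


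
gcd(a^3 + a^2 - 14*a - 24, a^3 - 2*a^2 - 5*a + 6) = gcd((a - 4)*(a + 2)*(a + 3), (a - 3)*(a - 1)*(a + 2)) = a + 2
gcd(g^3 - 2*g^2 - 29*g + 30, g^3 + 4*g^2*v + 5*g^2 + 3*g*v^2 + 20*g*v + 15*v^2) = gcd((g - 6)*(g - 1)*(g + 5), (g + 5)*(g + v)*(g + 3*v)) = g + 5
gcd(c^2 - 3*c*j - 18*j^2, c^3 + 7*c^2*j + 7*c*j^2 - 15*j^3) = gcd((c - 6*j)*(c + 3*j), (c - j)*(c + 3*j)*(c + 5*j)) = c + 3*j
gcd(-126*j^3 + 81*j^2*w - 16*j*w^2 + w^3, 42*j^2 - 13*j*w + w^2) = 42*j^2 - 13*j*w + w^2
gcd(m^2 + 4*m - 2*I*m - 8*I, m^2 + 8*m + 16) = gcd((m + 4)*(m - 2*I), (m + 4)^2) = m + 4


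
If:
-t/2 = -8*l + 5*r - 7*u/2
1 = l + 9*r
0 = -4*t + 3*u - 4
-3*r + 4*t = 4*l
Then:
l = -107/297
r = 404/2673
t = -20/81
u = 244/243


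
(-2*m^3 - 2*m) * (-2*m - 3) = 4*m^4 + 6*m^3 + 4*m^2 + 6*m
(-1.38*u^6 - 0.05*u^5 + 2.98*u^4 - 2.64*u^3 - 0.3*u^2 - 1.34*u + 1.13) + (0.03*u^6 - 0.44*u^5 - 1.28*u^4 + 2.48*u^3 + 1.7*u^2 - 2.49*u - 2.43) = -1.35*u^6 - 0.49*u^5 + 1.7*u^4 - 0.16*u^3 + 1.4*u^2 - 3.83*u - 1.3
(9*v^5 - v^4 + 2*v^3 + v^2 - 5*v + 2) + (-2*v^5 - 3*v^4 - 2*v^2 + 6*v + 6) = 7*v^5 - 4*v^4 + 2*v^3 - v^2 + v + 8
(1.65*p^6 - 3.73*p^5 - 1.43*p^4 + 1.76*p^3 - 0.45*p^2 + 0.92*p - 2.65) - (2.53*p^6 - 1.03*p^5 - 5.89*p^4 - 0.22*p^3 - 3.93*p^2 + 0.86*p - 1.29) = -0.88*p^6 - 2.7*p^5 + 4.46*p^4 + 1.98*p^3 + 3.48*p^2 + 0.0600000000000001*p - 1.36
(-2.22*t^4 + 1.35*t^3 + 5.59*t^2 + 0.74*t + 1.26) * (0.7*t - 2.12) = -1.554*t^5 + 5.6514*t^4 + 1.051*t^3 - 11.3328*t^2 - 0.6868*t - 2.6712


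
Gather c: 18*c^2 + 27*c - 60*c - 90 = 18*c^2 - 33*c - 90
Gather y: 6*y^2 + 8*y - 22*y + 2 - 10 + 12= 6*y^2 - 14*y + 4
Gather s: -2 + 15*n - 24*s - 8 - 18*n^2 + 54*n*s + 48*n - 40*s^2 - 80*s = -18*n^2 + 63*n - 40*s^2 + s*(54*n - 104) - 10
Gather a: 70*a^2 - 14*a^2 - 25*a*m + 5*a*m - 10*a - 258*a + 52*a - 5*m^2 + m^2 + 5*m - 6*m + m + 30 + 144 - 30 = 56*a^2 + a*(-20*m - 216) - 4*m^2 + 144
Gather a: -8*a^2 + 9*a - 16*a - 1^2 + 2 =-8*a^2 - 7*a + 1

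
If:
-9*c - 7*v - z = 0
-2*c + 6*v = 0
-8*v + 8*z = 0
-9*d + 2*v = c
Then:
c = 0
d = 0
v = 0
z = 0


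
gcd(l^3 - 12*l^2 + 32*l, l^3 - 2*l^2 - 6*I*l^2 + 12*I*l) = l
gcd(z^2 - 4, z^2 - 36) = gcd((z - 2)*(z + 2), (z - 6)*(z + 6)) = 1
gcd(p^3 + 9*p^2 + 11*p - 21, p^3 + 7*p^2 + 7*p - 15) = p^2 + 2*p - 3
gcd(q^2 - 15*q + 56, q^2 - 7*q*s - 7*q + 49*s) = q - 7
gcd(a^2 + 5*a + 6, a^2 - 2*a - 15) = a + 3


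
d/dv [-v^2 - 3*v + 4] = -2*v - 3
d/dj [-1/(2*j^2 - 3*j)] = (4*j - 3)/(j^2*(2*j - 3)^2)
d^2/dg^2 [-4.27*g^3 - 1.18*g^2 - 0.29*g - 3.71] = -25.62*g - 2.36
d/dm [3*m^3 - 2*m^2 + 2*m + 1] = 9*m^2 - 4*m + 2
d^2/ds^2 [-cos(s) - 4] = cos(s)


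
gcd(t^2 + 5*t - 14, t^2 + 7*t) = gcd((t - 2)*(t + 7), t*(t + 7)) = t + 7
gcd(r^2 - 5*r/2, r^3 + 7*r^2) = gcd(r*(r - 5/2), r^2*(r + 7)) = r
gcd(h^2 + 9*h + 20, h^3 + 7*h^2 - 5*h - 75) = h + 5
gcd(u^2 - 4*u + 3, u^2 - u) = u - 1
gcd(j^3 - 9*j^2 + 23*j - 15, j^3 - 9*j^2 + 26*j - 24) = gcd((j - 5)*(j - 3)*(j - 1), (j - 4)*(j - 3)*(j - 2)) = j - 3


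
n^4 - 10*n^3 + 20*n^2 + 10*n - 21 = (n - 7)*(n - 3)*(n - 1)*(n + 1)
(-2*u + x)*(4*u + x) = -8*u^2 + 2*u*x + x^2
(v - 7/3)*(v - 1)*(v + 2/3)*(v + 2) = v^4 - 2*v^3/3 - 47*v^2/9 + 16*v/9 + 28/9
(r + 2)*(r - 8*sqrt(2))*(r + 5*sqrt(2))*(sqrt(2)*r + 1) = sqrt(2)*r^4 - 5*r^3 + 2*sqrt(2)*r^3 - 83*sqrt(2)*r^2 - 10*r^2 - 166*sqrt(2)*r - 80*r - 160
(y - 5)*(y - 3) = y^2 - 8*y + 15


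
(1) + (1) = 2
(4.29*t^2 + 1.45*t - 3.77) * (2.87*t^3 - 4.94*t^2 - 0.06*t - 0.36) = 12.3123*t^5 - 17.0311*t^4 - 18.2403*t^3 + 16.9924*t^2 - 0.2958*t + 1.3572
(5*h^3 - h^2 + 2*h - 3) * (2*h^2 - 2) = 10*h^5 - 2*h^4 - 6*h^3 - 4*h^2 - 4*h + 6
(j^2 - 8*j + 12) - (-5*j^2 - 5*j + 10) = 6*j^2 - 3*j + 2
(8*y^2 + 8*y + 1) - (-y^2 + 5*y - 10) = 9*y^2 + 3*y + 11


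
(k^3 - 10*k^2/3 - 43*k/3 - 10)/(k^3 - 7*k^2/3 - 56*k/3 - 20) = (k + 1)/(k + 2)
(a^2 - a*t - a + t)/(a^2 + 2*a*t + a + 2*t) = (a^2 - a*t - a + t)/(a^2 + 2*a*t + a + 2*t)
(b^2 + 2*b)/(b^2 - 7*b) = (b + 2)/(b - 7)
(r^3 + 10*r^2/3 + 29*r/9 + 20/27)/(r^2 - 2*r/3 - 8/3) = (r^2 + 2*r + 5/9)/(r - 2)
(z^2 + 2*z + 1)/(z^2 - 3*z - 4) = (z + 1)/(z - 4)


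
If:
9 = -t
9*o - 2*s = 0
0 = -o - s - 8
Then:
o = -16/11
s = -72/11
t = -9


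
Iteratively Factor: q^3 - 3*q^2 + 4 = (q - 2)*(q^2 - q - 2) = (q - 2)*(q + 1)*(q - 2)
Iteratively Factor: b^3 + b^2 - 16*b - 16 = (b - 4)*(b^2 + 5*b + 4) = (b - 4)*(b + 1)*(b + 4)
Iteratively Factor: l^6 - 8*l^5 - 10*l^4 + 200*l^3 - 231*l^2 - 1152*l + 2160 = (l - 5)*(l^5 - 3*l^4 - 25*l^3 + 75*l^2 + 144*l - 432) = (l - 5)*(l + 3)*(l^4 - 6*l^3 - 7*l^2 + 96*l - 144) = (l - 5)*(l - 3)*(l + 3)*(l^3 - 3*l^2 - 16*l + 48) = (l - 5)*(l - 3)^2*(l + 3)*(l^2 - 16) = (l - 5)*(l - 4)*(l - 3)^2*(l + 3)*(l + 4)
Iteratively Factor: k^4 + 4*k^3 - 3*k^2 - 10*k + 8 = (k + 4)*(k^3 - 3*k + 2) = (k + 2)*(k + 4)*(k^2 - 2*k + 1) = (k - 1)*(k + 2)*(k + 4)*(k - 1)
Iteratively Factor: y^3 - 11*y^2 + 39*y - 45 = (y - 3)*(y^2 - 8*y + 15) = (y - 5)*(y - 3)*(y - 3)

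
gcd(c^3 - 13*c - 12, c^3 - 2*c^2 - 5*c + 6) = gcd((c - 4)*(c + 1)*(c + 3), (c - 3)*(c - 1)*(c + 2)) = 1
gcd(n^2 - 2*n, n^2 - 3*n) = n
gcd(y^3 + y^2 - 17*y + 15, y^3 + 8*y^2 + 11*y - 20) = y^2 + 4*y - 5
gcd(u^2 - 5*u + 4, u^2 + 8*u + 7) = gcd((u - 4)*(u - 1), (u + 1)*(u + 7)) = 1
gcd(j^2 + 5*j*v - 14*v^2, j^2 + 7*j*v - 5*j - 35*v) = j + 7*v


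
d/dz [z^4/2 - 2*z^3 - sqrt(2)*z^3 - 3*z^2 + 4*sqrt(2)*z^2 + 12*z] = 2*z^3 - 6*z^2 - 3*sqrt(2)*z^2 - 6*z + 8*sqrt(2)*z + 12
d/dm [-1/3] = 0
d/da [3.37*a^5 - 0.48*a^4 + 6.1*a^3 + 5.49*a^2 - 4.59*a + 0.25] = 16.85*a^4 - 1.92*a^3 + 18.3*a^2 + 10.98*a - 4.59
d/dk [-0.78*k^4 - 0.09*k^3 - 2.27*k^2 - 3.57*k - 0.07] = -3.12*k^3 - 0.27*k^2 - 4.54*k - 3.57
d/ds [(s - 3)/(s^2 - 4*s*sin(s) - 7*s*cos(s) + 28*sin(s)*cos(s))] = (s^2 - 4*s*sin(s) - 7*s*cos(s) + (s - 3)*(-7*s*sin(s) + 4*s*cos(s) - 2*s + 4*sin(s) + 7*cos(s) - 28*cos(2*s)) + 14*sin(2*s))/((s - 4*sin(s))^2*(s - 7*cos(s))^2)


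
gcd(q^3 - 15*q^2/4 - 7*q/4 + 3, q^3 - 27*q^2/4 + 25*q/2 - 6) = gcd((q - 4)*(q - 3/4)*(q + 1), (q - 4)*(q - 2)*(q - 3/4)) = q^2 - 19*q/4 + 3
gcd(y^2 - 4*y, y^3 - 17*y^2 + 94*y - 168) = y - 4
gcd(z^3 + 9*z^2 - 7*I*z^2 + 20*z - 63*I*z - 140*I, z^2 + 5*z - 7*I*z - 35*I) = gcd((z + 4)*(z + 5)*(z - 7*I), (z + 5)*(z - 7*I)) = z^2 + z*(5 - 7*I) - 35*I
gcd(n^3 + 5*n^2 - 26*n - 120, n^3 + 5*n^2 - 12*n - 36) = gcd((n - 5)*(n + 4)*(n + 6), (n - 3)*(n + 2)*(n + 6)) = n + 6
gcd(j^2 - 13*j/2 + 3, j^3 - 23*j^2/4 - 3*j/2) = j - 6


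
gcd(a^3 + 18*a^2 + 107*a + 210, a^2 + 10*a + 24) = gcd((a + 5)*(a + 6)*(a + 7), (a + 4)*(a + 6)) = a + 6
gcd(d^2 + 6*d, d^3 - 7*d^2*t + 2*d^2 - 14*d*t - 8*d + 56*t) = 1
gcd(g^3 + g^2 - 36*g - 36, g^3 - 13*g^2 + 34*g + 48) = g^2 - 5*g - 6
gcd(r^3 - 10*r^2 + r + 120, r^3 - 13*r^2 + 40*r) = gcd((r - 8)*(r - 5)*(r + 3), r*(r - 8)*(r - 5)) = r^2 - 13*r + 40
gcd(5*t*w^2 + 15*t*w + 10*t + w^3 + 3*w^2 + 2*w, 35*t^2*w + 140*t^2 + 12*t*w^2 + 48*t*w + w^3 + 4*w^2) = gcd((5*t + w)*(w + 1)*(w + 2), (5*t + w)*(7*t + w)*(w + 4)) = 5*t + w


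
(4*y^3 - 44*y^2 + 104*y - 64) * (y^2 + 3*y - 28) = 4*y^5 - 32*y^4 - 140*y^3 + 1480*y^2 - 3104*y + 1792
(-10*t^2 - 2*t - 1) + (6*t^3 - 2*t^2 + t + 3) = 6*t^3 - 12*t^2 - t + 2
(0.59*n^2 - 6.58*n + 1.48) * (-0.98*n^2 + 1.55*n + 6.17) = -0.5782*n^4 + 7.3629*n^3 - 8.0091*n^2 - 38.3046*n + 9.1316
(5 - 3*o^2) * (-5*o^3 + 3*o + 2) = 15*o^5 - 34*o^3 - 6*o^2 + 15*o + 10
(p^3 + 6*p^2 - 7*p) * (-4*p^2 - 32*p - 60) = -4*p^5 - 56*p^4 - 224*p^3 - 136*p^2 + 420*p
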